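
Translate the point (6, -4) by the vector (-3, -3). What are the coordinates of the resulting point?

Translation by (-3, -3) (homogeneous matrix [[1, 0, -3], [0, 1, -3], [0, 0, 1]]):
x' = 6 + -3 = 3
y' = -4 + -3 = -7
Result: (3, -7)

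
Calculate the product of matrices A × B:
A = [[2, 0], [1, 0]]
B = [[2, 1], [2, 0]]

Matrix multiplication:
C[0][0] = 2×2 + 0×2 = 4
C[0][1] = 2×1 + 0×0 = 2
C[1][0] = 1×2 + 0×2 = 2
C[1][1] = 1×1 + 0×0 = 1
Result: [[4, 2], [2, 1]]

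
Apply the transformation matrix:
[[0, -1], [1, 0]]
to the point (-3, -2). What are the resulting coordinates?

Matrix multiplication:
[[0, -1], [1, 0]] × [-3, -2]ᵀ
= [(0)(-3) + (-1)(-2), (1)(-3) + (0)(-2)]ᵀ
= [2, -3]ᵀ
Result: (2, -3)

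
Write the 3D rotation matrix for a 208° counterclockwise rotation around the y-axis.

Rotation matrix for counterclockwise 208° around y-axis:
cos(208°) = -0.8829, sin(208°) = -0.4695
Result: [[-0.8829, 0, -0.4695], [0, 1, 0], [0.4695, 0, -0.8829]]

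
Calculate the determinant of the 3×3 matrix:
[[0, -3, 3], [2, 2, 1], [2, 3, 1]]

Expansion along first row:
det = 0·det([[2,1],[3,1]]) - -3·det([[2,1],[2,1]]) + 3·det([[2,2],[2,3]])
    = 0·(2·1 - 1·3) - -3·(2·1 - 1·2) + 3·(2·3 - 2·2)
    = 0·-1 - -3·0 + 3·2
    = 0 + 0 + 6 = 6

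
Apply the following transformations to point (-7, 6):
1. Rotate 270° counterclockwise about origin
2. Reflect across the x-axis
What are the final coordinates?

Step 1: Rotate 270° → (6, 7)
Step 2: Reflect across x-axis → (6, -7)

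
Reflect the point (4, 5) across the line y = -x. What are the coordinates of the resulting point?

Reflection across line y = -x: (4, 5) → (-5, -4)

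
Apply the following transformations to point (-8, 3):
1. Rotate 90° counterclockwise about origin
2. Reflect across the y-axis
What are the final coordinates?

Step 1: Rotate 90° → (-3, -8)
Step 2: Reflect across y-axis → (3, -8)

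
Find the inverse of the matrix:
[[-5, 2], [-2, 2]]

For [[a,b],[c,d]], inverse = (1/det)·[[d,-b],[-c,a]]
det = (-5)(2) - (2)(-2) = -10 - -4 = -6
Inverse = (1/-6)·[[2, -2], [2, -5]]
= [[-1/3, 1/3], [-1/3, 5/6]]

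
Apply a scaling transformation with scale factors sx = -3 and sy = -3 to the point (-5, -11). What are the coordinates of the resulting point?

Scaling matrix:
[[-3, 0], [0, -3]]
Result: (-5 × -3, -11 × -3) = (15, 33)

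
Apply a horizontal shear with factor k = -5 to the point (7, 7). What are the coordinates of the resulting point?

Shear matrix for horizontal shear with factor k = -5:
[[1, -5], [0, 1]]
Result: (7, 7) → (-28, 7)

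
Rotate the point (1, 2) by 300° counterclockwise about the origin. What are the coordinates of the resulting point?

Rotation matrix for 300°: [[cos 300°, -sin 300°], [sin 300°, cos 300°]] ≈ [[0.500000, 0.866025], [-0.866025, 0.500000]]
[[0.500000, 0.866025], [-0.866025, 0.500000]] × [1, 2]ᵀ ≈ [2.2321, 0.1340]ᵀ
Result: (2.2321, 0.1340)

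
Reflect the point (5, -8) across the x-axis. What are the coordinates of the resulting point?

Reflection across x-axis: (5, -8) → (5, 8)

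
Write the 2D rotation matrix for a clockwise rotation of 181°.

Rotation matrix formula: [[cos θ, -sin θ], [sin θ, cos θ]]
A clockwise rotation by 181° is equivalent to a counterclockwise rotation by -181°.
For θ = -181°:
cos(-181°) = -0.9998
sin(-181°) = 0.0175
Result: [[-0.9998, -0.0175], [0.0175, -0.9998]]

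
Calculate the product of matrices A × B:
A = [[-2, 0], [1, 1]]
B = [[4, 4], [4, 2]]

Matrix multiplication:
C[0][0] = -2×4 + 0×4 = -8
C[0][1] = -2×4 + 0×2 = -8
C[1][0] = 1×4 + 1×4 = 8
C[1][1] = 1×4 + 1×2 = 6
Result: [[-8, -8], [8, 6]]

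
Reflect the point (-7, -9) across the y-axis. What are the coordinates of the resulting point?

Reflection across y-axis: (-7, -9) → (7, -9)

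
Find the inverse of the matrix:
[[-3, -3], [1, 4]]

For [[a,b],[c,d]], inverse = (1/det)·[[d,-b],[-c,a]]
det = (-3)(4) - (-3)(1) = -12 - -3 = -9
Inverse = (1/-9)·[[4, 3], [-1, -3]]
= [[-4/9, -1/3], [1/9, 1/3]]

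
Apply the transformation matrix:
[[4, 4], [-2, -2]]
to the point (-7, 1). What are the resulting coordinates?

Matrix multiplication:
[[4, 4], [-2, -2]] × [-7, 1]ᵀ
= [(4)(-7) + (4)(1), (-2)(-7) + (-2)(1)]ᵀ
= [-24, 12]ᵀ
Result: (-24, 12)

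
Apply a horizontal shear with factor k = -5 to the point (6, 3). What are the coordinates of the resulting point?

Shear matrix for horizontal shear with factor k = -5:
[[1, -5], [0, 1]]
Result: (6, 3) → (-9, 3)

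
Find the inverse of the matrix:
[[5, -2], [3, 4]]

For [[a,b],[c,d]], inverse = (1/det)·[[d,-b],[-c,a]]
det = (5)(4) - (-2)(3) = 20 - -6 = 26
Inverse = (1/26)·[[4, 2], [-3, 5]]
= [[2/13, 1/13], [-3/26, 5/26]]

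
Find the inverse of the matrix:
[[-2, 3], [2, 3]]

For [[a,b],[c,d]], inverse = (1/det)·[[d,-b],[-c,a]]
det = (-2)(3) - (3)(2) = -6 - 6 = -12
Inverse = (1/-12)·[[3, -3], [-2, -2]]
= [[-1/4, 1/4], [1/6, 1/6]]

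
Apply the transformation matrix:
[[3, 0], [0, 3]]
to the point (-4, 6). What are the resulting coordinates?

Matrix multiplication:
[[3, 0], [0, 3]] × [-4, 6]ᵀ
= [(3)(-4) + (0)(6), (0)(-4) + (3)(6)]ᵀ
= [-12, 18]ᵀ
Result: (-12, 18)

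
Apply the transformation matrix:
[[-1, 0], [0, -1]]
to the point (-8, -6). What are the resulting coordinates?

Matrix multiplication:
[[-1, 0], [0, -1]] × [-8, -6]ᵀ
= [(-1)(-8) + (0)(-6), (0)(-8) + (-1)(-6)]ᵀ
= [8, 6]ᵀ
Result: (8, 6)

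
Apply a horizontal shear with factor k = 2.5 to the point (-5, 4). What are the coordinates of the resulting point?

Shear matrix for horizontal shear with factor k = 2.5:
[[1, 2.50], [0, 1]]
Result: (-5, 4) → (5, 4)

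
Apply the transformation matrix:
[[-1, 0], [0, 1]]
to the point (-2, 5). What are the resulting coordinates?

Matrix multiplication:
[[-1, 0], [0, 1]] × [-2, 5]ᵀ
= [(-1)(-2) + (0)(5), (0)(-2) + (1)(5)]ᵀ
= [2, 5]ᵀ
Result: (2, 5)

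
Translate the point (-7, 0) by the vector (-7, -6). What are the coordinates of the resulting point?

Translation by (-7, -6) (homogeneous matrix [[1, 0, -7], [0, 1, -6], [0, 0, 1]]):
x' = -7 + -7 = -14
y' = 0 + -6 = -6
Result: (-14, -6)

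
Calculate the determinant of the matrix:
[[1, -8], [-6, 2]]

For a 2×2 matrix [[a, b], [c, d]], det = ad - bc
det = (1)(2) - (-8)(-6) = 2 - 48 = -46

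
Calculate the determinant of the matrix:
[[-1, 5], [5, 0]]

For a 2×2 matrix [[a, b], [c, d]], det = ad - bc
det = (-1)(0) - (5)(5) = 0 - 25 = -25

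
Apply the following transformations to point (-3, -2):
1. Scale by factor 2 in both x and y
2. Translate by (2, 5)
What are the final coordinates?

Step 1: Scale (-3, -2) by 2 → (-6, -4)
Step 2: Translate by (2, 5) → (-4, 1)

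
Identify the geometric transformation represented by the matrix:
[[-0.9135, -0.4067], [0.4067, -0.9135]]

This matrix represents: rotation by 156° counterclockwise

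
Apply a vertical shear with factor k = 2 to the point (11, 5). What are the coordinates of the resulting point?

Shear matrix for vertical shear with factor k = 2:
[[1, 0], [2, 1]]
Result: (11, 5) → (11, 27)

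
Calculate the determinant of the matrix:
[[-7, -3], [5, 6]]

For a 2×2 matrix [[a, b], [c, d]], det = ad - bc
det = (-7)(6) - (-3)(5) = -42 - -15 = -27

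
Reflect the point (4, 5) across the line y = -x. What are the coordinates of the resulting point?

Reflection across line y = -x: (4, 5) → (-5, -4)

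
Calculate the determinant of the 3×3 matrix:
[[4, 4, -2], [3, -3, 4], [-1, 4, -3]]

Expansion along first row:
det = 4·det([[-3,4],[4,-3]]) - 4·det([[3,4],[-1,-3]]) + -2·det([[3,-3],[-1,4]])
    = 4·(-3·-3 - 4·4) - 4·(3·-3 - 4·-1) + -2·(3·4 - -3·-1)
    = 4·-7 - 4·-5 + -2·9
    = -28 + 20 + -18 = -26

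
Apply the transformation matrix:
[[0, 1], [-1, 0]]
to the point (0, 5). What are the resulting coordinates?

Matrix multiplication:
[[0, 1], [-1, 0]] × [0, 5]ᵀ
= [(0)(0) + (1)(5), (-1)(0) + (0)(5)]ᵀ
= [5, 0]ᵀ
Result: (5, 0)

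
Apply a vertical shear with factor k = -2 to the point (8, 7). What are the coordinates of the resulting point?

Shear matrix for vertical shear with factor k = -2:
[[1, 0], [-2, 1]]
Result: (8, 7) → (8, -9)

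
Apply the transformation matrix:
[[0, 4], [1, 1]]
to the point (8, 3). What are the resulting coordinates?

Matrix multiplication:
[[0, 4], [1, 1]] × [8, 3]ᵀ
= [(0)(8) + (4)(3), (1)(8) + (1)(3)]ᵀ
= [12, 11]ᵀ
Result: (12, 11)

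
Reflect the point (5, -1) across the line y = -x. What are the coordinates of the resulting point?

Reflection across line y = -x: (5, -1) → (1, -5)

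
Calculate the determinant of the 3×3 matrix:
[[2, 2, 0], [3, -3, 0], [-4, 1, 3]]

Expansion along first row:
det = 2·det([[-3,0],[1,3]]) - 2·det([[3,0],[-4,3]]) + 0·det([[3,-3],[-4,1]])
    = 2·(-3·3 - 0·1) - 2·(3·3 - 0·-4) + 0·(3·1 - -3·-4)
    = 2·-9 - 2·9 + 0·-9
    = -18 + -18 + 0 = -36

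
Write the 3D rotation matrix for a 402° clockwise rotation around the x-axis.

Rotation matrix for clockwise 402° around x-axis:
A clockwise rotation by 402° is a counterclockwise rotation by -402°.
cos(-402°) = 0.7431, sin(-402°) = -0.6691
Result: [[1, 0, 0], [0, 0.7431, 0.6691], [0, -0.6691, 0.7431]]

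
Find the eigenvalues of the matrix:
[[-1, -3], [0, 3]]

Characteristic equation: det(A - λI) = 0
λ² - (trace)λ + (det) = 0
trace = -1 + 3 = 2, det = (-1)(3) - (-3)(0) = -3
λ² - (2)λ + (-3) = 0
λ = (2 ± √((2)² - 4·(-3))) / 2 = (2 ± √16) / 2
Solving: λ = -1, 3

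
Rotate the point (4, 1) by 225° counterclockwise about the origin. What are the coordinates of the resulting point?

Rotation matrix for 225°: [[cos 225°, -sin 225°], [sin 225°, cos 225°]] ≈ [[-0.707107, 0.707107], [-0.707107, -0.707107]]
[[-0.707107, 0.707107], [-0.707107, -0.707107]] × [4, 1]ᵀ ≈ [-2.1213, -3.5355]ᵀ
Result: (-2.1213, -3.5355)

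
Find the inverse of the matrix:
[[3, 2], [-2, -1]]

For [[a,b],[c,d]], inverse = (1/det)·[[d,-b],[-c,a]]
det = (3)(-1) - (2)(-2) = -3 - -4 = 1
Inverse = [[-1, -2], [2, 3]]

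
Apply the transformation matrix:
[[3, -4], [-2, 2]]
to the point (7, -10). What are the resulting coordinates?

Matrix multiplication:
[[3, -4], [-2, 2]] × [7, -10]ᵀ
= [(3)(7) + (-4)(-10), (-2)(7) + (2)(-10)]ᵀ
= [61, -34]ᵀ
Result: (61, -34)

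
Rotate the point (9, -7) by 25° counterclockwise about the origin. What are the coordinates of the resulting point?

Rotation matrix for 25°: [[cos 25°, -sin 25°], [sin 25°, cos 25°]] ≈ [[0.906308, -0.422618], [0.422618, 0.906308]]
[[0.906308, -0.422618], [0.422618, 0.906308]] × [9, -7]ᵀ ≈ [11.1151, -2.5406]ᵀ
Result: (11.1151, -2.5406)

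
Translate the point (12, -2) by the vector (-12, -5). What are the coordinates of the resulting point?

Translation by (-12, -5) (homogeneous matrix [[1, 0, -12], [0, 1, -5], [0, 0, 1]]):
x' = 12 + -12 = 0
y' = -2 + -5 = -7
Result: (0, -7)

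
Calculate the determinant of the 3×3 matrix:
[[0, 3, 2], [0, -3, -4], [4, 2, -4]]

Expansion along first row:
det = 0·det([[-3,-4],[2,-4]]) - 3·det([[0,-4],[4,-4]]) + 2·det([[0,-3],[4,2]])
    = 0·(-3·-4 - -4·2) - 3·(0·-4 - -4·4) + 2·(0·2 - -3·4)
    = 0·20 - 3·16 + 2·12
    = 0 + -48 + 24 = -24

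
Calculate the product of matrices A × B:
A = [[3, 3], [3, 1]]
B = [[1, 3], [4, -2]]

Matrix multiplication:
C[0][0] = 3×1 + 3×4 = 15
C[0][1] = 3×3 + 3×-2 = 3
C[1][0] = 3×1 + 1×4 = 7
C[1][1] = 3×3 + 1×-2 = 7
Result: [[15, 3], [7, 7]]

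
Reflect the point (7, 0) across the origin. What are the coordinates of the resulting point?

Reflection across origin: (7, 0) → (-7, 0)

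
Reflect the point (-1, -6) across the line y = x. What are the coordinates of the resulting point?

Reflection across line y = x: (-1, -6) → (-6, -1)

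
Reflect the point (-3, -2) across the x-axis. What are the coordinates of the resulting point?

Reflection across x-axis: (-3, -2) → (-3, 2)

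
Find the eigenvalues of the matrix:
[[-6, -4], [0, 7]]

Characteristic equation: det(A - λI) = 0
λ² - (trace)λ + (det) = 0
trace = -6 + 7 = 1, det = (-6)(7) - (-4)(0) = -42
λ² - (1)λ + (-42) = 0
λ = (1 ± √((1)² - 4·(-42))) / 2 = (1 ± √169) / 2
Solving: λ = -6, 7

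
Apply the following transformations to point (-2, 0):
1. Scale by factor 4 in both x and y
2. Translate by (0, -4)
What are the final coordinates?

Step 1: Scale (-2, 0) by 4 → (-8, 0)
Step 2: Translate by (0, -4) → (-8, -4)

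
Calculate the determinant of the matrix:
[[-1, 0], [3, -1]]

For a 2×2 matrix [[a, b], [c, d]], det = ad - bc
det = (-1)(-1) - (0)(3) = 1 - 0 = 1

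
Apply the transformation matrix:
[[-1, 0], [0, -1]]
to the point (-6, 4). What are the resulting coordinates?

Matrix multiplication:
[[-1, 0], [0, -1]] × [-6, 4]ᵀ
= [(-1)(-6) + (0)(4), (0)(-6) + (-1)(4)]ᵀ
= [6, -4]ᵀ
Result: (6, -4)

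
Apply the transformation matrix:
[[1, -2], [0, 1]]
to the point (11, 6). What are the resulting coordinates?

Matrix multiplication:
[[1, -2], [0, 1]] × [11, 6]ᵀ
= [(1)(11) + (-2)(6), (0)(11) + (1)(6)]ᵀ
= [-1, 6]ᵀ
Result: (-1, 6)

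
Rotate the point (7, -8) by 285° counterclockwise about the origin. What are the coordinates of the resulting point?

Rotation matrix for 285°: [[cos 285°, -sin 285°], [sin 285°, cos 285°]] ≈ [[0.258819, 0.965926], [-0.965926, 0.258819]]
[[0.258819, 0.965926], [-0.965926, 0.258819]] × [7, -8]ᵀ ≈ [-5.9157, -8.8320]ᵀ
Result: (-5.9157, -8.8320)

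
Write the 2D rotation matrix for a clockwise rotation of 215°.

Rotation matrix formula: [[cos θ, -sin θ], [sin θ, cos θ]]
A clockwise rotation by 215° is equivalent to a counterclockwise rotation by -215°.
For θ = -215°:
cos(-215°) = -0.8192
sin(-215°) = 0.5736
Result: [[-0.8192, -0.5736], [0.5736, -0.8192]]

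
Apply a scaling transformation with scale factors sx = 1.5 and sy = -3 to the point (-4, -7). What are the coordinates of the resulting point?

Scaling matrix:
[[1.50, 0], [0, -3]]
Result: (-4 × 1.5, -7 × -3) = (-6, 21)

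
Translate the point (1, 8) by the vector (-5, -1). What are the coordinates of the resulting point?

Translation by (-5, -1) (homogeneous matrix [[1, 0, -5], [0, 1, -1], [0, 0, 1]]):
x' = 1 + -5 = -4
y' = 8 + -1 = 7
Result: (-4, 7)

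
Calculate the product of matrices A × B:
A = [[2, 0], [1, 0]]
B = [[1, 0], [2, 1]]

Matrix multiplication:
C[0][0] = 2×1 + 0×2 = 2
C[0][1] = 2×0 + 0×1 = 0
C[1][0] = 1×1 + 0×2 = 1
C[1][1] = 1×0 + 0×1 = 0
Result: [[2, 0], [1, 0]]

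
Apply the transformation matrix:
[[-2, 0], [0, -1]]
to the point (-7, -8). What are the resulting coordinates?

Matrix multiplication:
[[-2, 0], [0, -1]] × [-7, -8]ᵀ
= [(-2)(-7) + (0)(-8), (0)(-7) + (-1)(-8)]ᵀ
= [14, 8]ᵀ
Result: (14, 8)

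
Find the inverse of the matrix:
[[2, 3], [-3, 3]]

For [[a,b],[c,d]], inverse = (1/det)·[[d,-b],[-c,a]]
det = (2)(3) - (3)(-3) = 6 - -9 = 15
Inverse = (1/15)·[[3, -3], [3, 2]]
= [[1/5, -1/5], [1/5, 2/15]]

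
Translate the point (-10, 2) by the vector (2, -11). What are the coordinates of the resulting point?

Translation by (2, -11) (homogeneous matrix [[1, 0, 2], [0, 1, -11], [0, 0, 1]]):
x' = -10 + 2 = -8
y' = 2 + -11 = -9
Result: (-8, -9)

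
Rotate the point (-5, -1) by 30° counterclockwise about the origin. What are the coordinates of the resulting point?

Rotation matrix for 30°: [[cos 30°, -sin 30°], [sin 30°, cos 30°]] ≈ [[0.866025, -0.500000], [0.500000, 0.866025]]
[[0.866025, -0.500000], [0.500000, 0.866025]] × [-5, -1]ᵀ ≈ [-3.8301, -3.3660]ᵀ
Result: (-3.8301, -3.3660)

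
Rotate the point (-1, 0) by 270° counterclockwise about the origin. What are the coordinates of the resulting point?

Rotation matrix for 270°: [[cos 270°, -sin 270°], [sin 270°, cos 270°]] = [[0, 1], [-1, 0]]
[[0, 1], [-1, 0]] × [-1, 0]ᵀ = [0, 1]ᵀ
Result: (0, 1)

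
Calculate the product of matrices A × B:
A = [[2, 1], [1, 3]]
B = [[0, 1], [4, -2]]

Matrix multiplication:
C[0][0] = 2×0 + 1×4 = 4
C[0][1] = 2×1 + 1×-2 = 0
C[1][0] = 1×0 + 3×4 = 12
C[1][1] = 1×1 + 3×-2 = -5
Result: [[4, 0], [12, -5]]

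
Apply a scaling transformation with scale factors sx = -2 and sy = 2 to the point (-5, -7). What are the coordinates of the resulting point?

Scaling matrix:
[[-2, 0], [0, 2]]
Result: (-5 × -2, -7 × 2) = (10, -14)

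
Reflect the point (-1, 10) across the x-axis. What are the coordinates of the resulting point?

Reflection across x-axis: (-1, 10) → (-1, -10)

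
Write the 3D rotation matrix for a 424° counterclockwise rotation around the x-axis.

Rotation matrix for counterclockwise 424° around x-axis:
cos(424°) = 0.4384, sin(424°) = 0.8988
Result: [[1, 0, 0], [0, 0.4384, -0.8988], [0, 0.8988, 0.4384]]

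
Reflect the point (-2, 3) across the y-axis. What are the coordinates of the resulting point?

Reflection across y-axis: (-2, 3) → (2, 3)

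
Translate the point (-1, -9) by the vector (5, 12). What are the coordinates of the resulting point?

Translation by (5, 12) (homogeneous matrix [[1, 0, 5], [0, 1, 12], [0, 0, 1]]):
x' = -1 + 5 = 4
y' = -9 + 12 = 3
Result: (4, 3)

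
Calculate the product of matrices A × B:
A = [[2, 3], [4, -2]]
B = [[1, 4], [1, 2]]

Matrix multiplication:
C[0][0] = 2×1 + 3×1 = 5
C[0][1] = 2×4 + 3×2 = 14
C[1][0] = 4×1 + -2×1 = 2
C[1][1] = 4×4 + -2×2 = 12
Result: [[5, 14], [2, 12]]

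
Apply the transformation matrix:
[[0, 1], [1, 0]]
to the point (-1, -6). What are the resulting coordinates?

Matrix multiplication:
[[0, 1], [1, 0]] × [-1, -6]ᵀ
= [(0)(-1) + (1)(-6), (1)(-1) + (0)(-6)]ᵀ
= [-6, -1]ᵀ
Result: (-6, -1)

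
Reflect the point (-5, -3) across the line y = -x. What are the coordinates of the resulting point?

Reflection across line y = -x: (-5, -3) → (3, 5)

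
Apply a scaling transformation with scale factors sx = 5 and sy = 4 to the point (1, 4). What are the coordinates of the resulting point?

Scaling matrix:
[[5, 0], [0, 4]]
Result: (1 × 5, 4 × 4) = (5, 16)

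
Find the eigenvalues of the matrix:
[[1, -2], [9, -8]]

Characteristic equation: det(A - λI) = 0
λ² - (trace)λ + (det) = 0
trace = 1 + -8 = -7, det = (1)(-8) - (-2)(9) = 10
λ² - (-7)λ + (10) = 0
λ = (-7 ± √((-7)² - 4·(10))) / 2 = (-7 ± √9) / 2
Solving: λ = -5, -2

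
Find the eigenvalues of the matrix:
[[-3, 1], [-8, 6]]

Characteristic equation: det(A - λI) = 0
λ² - (trace)λ + (det) = 0
trace = -3 + 6 = 3, det = (-3)(6) - (1)(-8) = -10
λ² - (3)λ + (-10) = 0
λ = (3 ± √((3)² - 4·(-10))) / 2 = (3 ± √49) / 2
Solving: λ = -2, 5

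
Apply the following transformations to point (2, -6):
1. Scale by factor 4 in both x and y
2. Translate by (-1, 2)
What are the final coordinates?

Step 1: Scale (2, -6) by 4 → (8, -24)
Step 2: Translate by (-1, 2) → (7, -22)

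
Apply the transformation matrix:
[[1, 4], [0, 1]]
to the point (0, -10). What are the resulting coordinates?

Matrix multiplication:
[[1, 4], [0, 1]] × [0, -10]ᵀ
= [(1)(0) + (4)(-10), (0)(0) + (1)(-10)]ᵀ
= [-40, -10]ᵀ
Result: (-40, -10)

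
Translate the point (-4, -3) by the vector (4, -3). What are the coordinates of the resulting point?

Translation by (4, -3) (homogeneous matrix [[1, 0, 4], [0, 1, -3], [0, 0, 1]]):
x' = -4 + 4 = 0
y' = -3 + -3 = -6
Result: (0, -6)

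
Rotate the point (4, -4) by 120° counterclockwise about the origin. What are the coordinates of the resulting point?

Rotation matrix for 120°: [[cos 120°, -sin 120°], [sin 120°, cos 120°]] ≈ [[-0.500000, -0.866025], [0.866025, -0.500000]]
[[-0.500000, -0.866025], [0.866025, -0.500000]] × [4, -4]ᵀ ≈ [1.4641, 5.4641]ᵀ
Result: (1.4641, 5.4641)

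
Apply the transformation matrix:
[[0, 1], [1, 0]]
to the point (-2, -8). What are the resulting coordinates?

Matrix multiplication:
[[0, 1], [1, 0]] × [-2, -8]ᵀ
= [(0)(-2) + (1)(-8), (1)(-2) + (0)(-8)]ᵀ
= [-8, -2]ᵀ
Result: (-8, -2)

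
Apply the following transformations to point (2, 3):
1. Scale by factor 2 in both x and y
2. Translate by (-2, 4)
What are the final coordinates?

Step 1: Scale (2, 3) by 2 → (4, 6)
Step 2: Translate by (-2, 4) → (2, 10)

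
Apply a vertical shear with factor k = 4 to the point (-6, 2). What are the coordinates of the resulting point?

Shear matrix for vertical shear with factor k = 4:
[[1, 0], [4, 1]]
Result: (-6, 2) → (-6, -22)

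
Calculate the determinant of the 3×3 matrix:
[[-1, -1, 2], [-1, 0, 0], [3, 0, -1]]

Expansion along first row:
det = -1·det([[0,0],[0,-1]]) - -1·det([[-1,0],[3,-1]]) + 2·det([[-1,0],[3,0]])
    = -1·(0·-1 - 0·0) - -1·(-1·-1 - 0·3) + 2·(-1·0 - 0·3)
    = -1·0 - -1·1 + 2·0
    = 0 + 1 + 0 = 1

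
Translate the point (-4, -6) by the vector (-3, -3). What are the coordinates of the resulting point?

Translation by (-3, -3) (homogeneous matrix [[1, 0, -3], [0, 1, -3], [0, 0, 1]]):
x' = -4 + -3 = -7
y' = -6 + -3 = -9
Result: (-7, -9)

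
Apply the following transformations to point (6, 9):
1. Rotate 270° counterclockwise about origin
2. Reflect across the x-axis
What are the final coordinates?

Step 1: Rotate 270° → (9, -6)
Step 2: Reflect across x-axis → (9, 6)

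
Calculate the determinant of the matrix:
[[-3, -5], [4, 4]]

For a 2×2 matrix [[a, b], [c, d]], det = ad - bc
det = (-3)(4) - (-5)(4) = -12 - -20 = 8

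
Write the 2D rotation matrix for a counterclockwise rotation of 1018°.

Rotation matrix formula: [[cos θ, -sin θ], [sin θ, cos θ]]
For θ = 1018°:
cos(1018°) = 0.4695
sin(1018°) = -0.8829
Result: [[0.4695, 0.8829], [-0.8829, 0.4695]]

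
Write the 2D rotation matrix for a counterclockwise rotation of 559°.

Rotation matrix formula: [[cos θ, -sin θ], [sin θ, cos θ]]
For θ = 559°:
cos(559°) = -0.9455
sin(559°) = -0.3256
Result: [[-0.9455, 0.3256], [-0.3256, -0.9455]]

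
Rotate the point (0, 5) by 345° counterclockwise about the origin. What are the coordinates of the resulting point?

Rotation matrix for 345°: [[cos 345°, -sin 345°], [sin 345°, cos 345°]] ≈ [[0.965926, 0.258819], [-0.258819, 0.965926]]
[[0.965926, 0.258819], [-0.258819, 0.965926]] × [0, 5]ᵀ ≈ [1.2941, 4.8296]ᵀ
Result: (1.2941, 4.8296)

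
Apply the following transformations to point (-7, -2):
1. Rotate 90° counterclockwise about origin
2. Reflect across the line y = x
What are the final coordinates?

Step 1: Rotate 90° → (2, -7)
Step 2: Reflect across line y = x → (-7, 2)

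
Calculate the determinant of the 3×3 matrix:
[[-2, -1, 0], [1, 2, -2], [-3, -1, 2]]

Expansion along first row:
det = -2·det([[2,-2],[-1,2]]) - -1·det([[1,-2],[-3,2]]) + 0·det([[1,2],[-3,-1]])
    = -2·(2·2 - -2·-1) - -1·(1·2 - -2·-3) + 0·(1·-1 - 2·-3)
    = -2·2 - -1·-4 + 0·5
    = -4 + -4 + 0 = -8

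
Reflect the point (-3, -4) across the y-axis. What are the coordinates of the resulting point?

Reflection across y-axis: (-3, -4) → (3, -4)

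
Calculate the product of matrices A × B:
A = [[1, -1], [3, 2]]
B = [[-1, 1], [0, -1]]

Matrix multiplication:
C[0][0] = 1×-1 + -1×0 = -1
C[0][1] = 1×1 + -1×-1 = 2
C[1][0] = 3×-1 + 2×0 = -3
C[1][1] = 3×1 + 2×-1 = 1
Result: [[-1, 2], [-3, 1]]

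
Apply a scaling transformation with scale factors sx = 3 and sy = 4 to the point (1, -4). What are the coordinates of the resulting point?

Scaling matrix:
[[3, 0], [0, 4]]
Result: (1 × 3, -4 × 4) = (3, -16)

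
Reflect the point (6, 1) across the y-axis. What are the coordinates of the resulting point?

Reflection across y-axis: (6, 1) → (-6, 1)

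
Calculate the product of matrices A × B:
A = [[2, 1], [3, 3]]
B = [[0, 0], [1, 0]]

Matrix multiplication:
C[0][0] = 2×0 + 1×1 = 1
C[0][1] = 2×0 + 1×0 = 0
C[1][0] = 3×0 + 3×1 = 3
C[1][1] = 3×0 + 3×0 = 0
Result: [[1, 0], [3, 0]]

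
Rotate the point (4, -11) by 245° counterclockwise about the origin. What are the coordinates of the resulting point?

Rotation matrix for 245°: [[cos 245°, -sin 245°], [sin 245°, cos 245°]] ≈ [[-0.422618, 0.906308], [-0.906308, -0.422618]]
[[-0.422618, 0.906308], [-0.906308, -0.422618]] × [4, -11]ᵀ ≈ [-11.6599, 1.0236]ᵀ
Result: (-11.6599, 1.0236)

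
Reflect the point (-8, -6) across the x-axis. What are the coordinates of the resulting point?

Reflection across x-axis: (-8, -6) → (-8, 6)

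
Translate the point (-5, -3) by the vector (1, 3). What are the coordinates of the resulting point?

Translation by (1, 3) (homogeneous matrix [[1, 0, 1], [0, 1, 3], [0, 0, 1]]):
x' = -5 + 1 = -4
y' = -3 + 3 = 0
Result: (-4, 0)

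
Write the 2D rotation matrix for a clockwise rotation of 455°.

Rotation matrix formula: [[cos θ, -sin θ], [sin θ, cos θ]]
A clockwise rotation by 455° is equivalent to a counterclockwise rotation by -455°.
For θ = -455°:
cos(-455°) = -0.0872
sin(-455°) = -0.9962
Result: [[-0.0872, 0.9962], [-0.9962, -0.0872]]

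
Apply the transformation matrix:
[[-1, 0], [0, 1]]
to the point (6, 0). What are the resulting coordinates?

Matrix multiplication:
[[-1, 0], [0, 1]] × [6, 0]ᵀ
= [(-1)(6) + (0)(0), (0)(6) + (1)(0)]ᵀ
= [-6, 0]ᵀ
Result: (-6, 0)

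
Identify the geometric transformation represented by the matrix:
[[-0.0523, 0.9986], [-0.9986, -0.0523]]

This matrix represents: rotation by 267° counterclockwise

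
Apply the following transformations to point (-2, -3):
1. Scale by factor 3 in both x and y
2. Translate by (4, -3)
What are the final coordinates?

Step 1: Scale (-2, -3) by 3 → (-6, -9)
Step 2: Translate by (4, -3) → (-2, -12)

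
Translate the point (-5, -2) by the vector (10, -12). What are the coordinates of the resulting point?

Translation by (10, -12) (homogeneous matrix [[1, 0, 10], [0, 1, -12], [0, 0, 1]]):
x' = -5 + 10 = 5
y' = -2 + -12 = -14
Result: (5, -14)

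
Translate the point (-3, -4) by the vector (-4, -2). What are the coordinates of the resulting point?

Translation by (-4, -2) (homogeneous matrix [[1, 0, -4], [0, 1, -2], [0, 0, 1]]):
x' = -3 + -4 = -7
y' = -4 + -2 = -6
Result: (-7, -6)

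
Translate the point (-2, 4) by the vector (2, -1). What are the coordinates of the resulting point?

Translation by (2, -1) (homogeneous matrix [[1, 0, 2], [0, 1, -1], [0, 0, 1]]):
x' = -2 + 2 = 0
y' = 4 + -1 = 3
Result: (0, 3)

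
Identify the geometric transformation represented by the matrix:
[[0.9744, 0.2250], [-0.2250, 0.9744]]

This matrix represents: rotation by 347° counterclockwise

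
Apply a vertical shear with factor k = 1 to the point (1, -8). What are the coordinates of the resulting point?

Shear matrix for vertical shear with factor k = 1:
[[1, 0], [1, 1]]
Result: (1, -8) → (1, -7)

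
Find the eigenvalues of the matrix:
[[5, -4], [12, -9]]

Characteristic equation: det(A - λI) = 0
λ² - (trace)λ + (det) = 0
trace = 5 + -9 = -4, det = (5)(-9) - (-4)(12) = 3
λ² - (-4)λ + (3) = 0
λ = (-4 ± √((-4)² - 4·(3))) / 2 = (-4 ± √4) / 2
Solving: λ = -3, -1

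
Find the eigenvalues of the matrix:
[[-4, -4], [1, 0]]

Characteristic equation: det(A - λI) = 0
λ² - (trace)λ + (det) = 0
trace = -4 + 0 = -4, det = (-4)(0) - (-4)(1) = 4
λ² - (-4)λ + (4) = 0
λ = (-4 ± √((-4)² - 4·(4))) / 2 = (-4 ± √0) / 2
Solving: λ = -2, -2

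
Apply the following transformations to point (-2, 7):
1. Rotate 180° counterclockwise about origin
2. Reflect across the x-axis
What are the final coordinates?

Step 1: Rotate 180° → (2, -7)
Step 2: Reflect across x-axis → (2, 7)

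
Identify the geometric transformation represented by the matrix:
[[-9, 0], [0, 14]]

This matrix represents: non-uniform scaling by sx = -9, sy = 14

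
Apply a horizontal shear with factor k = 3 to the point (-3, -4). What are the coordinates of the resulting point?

Shear matrix for horizontal shear with factor k = 3:
[[1, 3], [0, 1]]
Result: (-3, -4) → (-15, -4)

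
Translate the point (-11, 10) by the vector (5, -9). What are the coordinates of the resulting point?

Translation by (5, -9) (homogeneous matrix [[1, 0, 5], [0, 1, -9], [0, 0, 1]]):
x' = -11 + 5 = -6
y' = 10 + -9 = 1
Result: (-6, 1)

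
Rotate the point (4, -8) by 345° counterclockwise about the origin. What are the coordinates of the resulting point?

Rotation matrix for 345°: [[cos 345°, -sin 345°], [sin 345°, cos 345°]] ≈ [[0.965926, 0.258819], [-0.258819, 0.965926]]
[[0.965926, 0.258819], [-0.258819, 0.965926]] × [4, -8]ᵀ ≈ [1.7932, -8.7627]ᵀ
Result: (1.7932, -8.7627)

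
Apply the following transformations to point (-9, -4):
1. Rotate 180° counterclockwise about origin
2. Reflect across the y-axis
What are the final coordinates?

Step 1: Rotate 180° → (9, 4)
Step 2: Reflect across y-axis → (-9, 4)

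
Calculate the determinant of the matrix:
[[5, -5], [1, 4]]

For a 2×2 matrix [[a, b], [c, d]], det = ad - bc
det = (5)(4) - (-5)(1) = 20 - -5 = 25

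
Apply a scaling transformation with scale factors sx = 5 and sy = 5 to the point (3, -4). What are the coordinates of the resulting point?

Scaling matrix:
[[5, 0], [0, 5]]
Result: (3 × 5, -4 × 5) = (15, -20)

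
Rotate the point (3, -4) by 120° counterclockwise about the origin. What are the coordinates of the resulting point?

Rotation matrix for 120°: [[cos 120°, -sin 120°], [sin 120°, cos 120°]] ≈ [[-0.500000, -0.866025], [0.866025, -0.500000]]
[[-0.500000, -0.866025], [0.866025, -0.500000]] × [3, -4]ᵀ ≈ [1.9641, 4.5981]ᵀ
Result: (1.9641, 4.5981)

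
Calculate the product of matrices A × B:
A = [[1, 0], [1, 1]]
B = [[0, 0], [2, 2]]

Matrix multiplication:
C[0][0] = 1×0 + 0×2 = 0
C[0][1] = 1×0 + 0×2 = 0
C[1][0] = 1×0 + 1×2 = 2
C[1][1] = 1×0 + 1×2 = 2
Result: [[0, 0], [2, 2]]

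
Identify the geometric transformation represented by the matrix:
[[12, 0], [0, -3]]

This matrix represents: non-uniform scaling by sx = 12, sy = -3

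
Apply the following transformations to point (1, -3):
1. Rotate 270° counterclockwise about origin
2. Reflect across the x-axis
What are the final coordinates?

Step 1: Rotate 270° → (-3, -1)
Step 2: Reflect across x-axis → (-3, 1)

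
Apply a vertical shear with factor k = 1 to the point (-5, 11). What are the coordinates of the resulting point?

Shear matrix for vertical shear with factor k = 1:
[[1, 0], [1, 1]]
Result: (-5, 11) → (-5, 6)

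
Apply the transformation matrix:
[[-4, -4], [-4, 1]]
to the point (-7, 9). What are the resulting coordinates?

Matrix multiplication:
[[-4, -4], [-4, 1]] × [-7, 9]ᵀ
= [(-4)(-7) + (-4)(9), (-4)(-7) + (1)(9)]ᵀ
= [-8, 37]ᵀ
Result: (-8, 37)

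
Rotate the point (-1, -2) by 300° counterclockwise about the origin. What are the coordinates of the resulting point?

Rotation matrix for 300°: [[cos 300°, -sin 300°], [sin 300°, cos 300°]] ≈ [[0.500000, 0.866025], [-0.866025, 0.500000]]
[[0.500000, 0.866025], [-0.866025, 0.500000]] × [-1, -2]ᵀ ≈ [-2.2321, -0.1340]ᵀ
Result: (-2.2321, -0.1340)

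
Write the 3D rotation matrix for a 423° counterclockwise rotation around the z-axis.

Rotation matrix for counterclockwise 423° around z-axis:
cos(423°) = 0.4540, sin(423°) = 0.8910
Result: [[0.4540, -0.8910, 0], [0.8910, 0.4540, 0], [0, 0, 1]]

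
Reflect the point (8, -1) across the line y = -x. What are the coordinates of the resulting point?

Reflection across line y = -x: (8, -1) → (1, -8)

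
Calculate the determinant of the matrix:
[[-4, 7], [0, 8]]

For a 2×2 matrix [[a, b], [c, d]], det = ad - bc
det = (-4)(8) - (7)(0) = -32 - 0 = -32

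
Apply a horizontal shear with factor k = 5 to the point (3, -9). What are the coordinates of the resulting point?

Shear matrix for horizontal shear with factor k = 5:
[[1, 5], [0, 1]]
Result: (3, -9) → (-42, -9)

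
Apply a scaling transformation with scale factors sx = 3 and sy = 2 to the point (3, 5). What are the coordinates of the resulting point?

Scaling matrix:
[[3, 0], [0, 2]]
Result: (3 × 3, 5 × 2) = (9, 10)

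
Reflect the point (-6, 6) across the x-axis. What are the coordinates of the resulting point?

Reflection across x-axis: (-6, 6) → (-6, -6)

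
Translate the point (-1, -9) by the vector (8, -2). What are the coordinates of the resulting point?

Translation by (8, -2) (homogeneous matrix [[1, 0, 8], [0, 1, -2], [0, 0, 1]]):
x' = -1 + 8 = 7
y' = -9 + -2 = -11
Result: (7, -11)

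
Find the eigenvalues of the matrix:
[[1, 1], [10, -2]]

Characteristic equation: det(A - λI) = 0
λ² - (trace)λ + (det) = 0
trace = 1 + -2 = -1, det = (1)(-2) - (1)(10) = -12
λ² - (-1)λ + (-12) = 0
λ = (-1 ± √((-1)² - 4·(-12))) / 2 = (-1 ± √49) / 2
Solving: λ = -4, 3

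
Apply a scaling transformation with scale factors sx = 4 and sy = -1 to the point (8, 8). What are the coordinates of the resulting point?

Scaling matrix:
[[4, 0], [0, -1]]
Result: (8 × 4, 8 × -1) = (32, -8)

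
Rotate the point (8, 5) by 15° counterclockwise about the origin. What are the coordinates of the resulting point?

Rotation matrix for 15°: [[cos 15°, -sin 15°], [sin 15°, cos 15°]] ≈ [[0.965926, -0.258819], [0.258819, 0.965926]]
[[0.965926, -0.258819], [0.258819, 0.965926]] × [8, 5]ᵀ ≈ [6.4333, 6.9002]ᵀ
Result: (6.4333, 6.9002)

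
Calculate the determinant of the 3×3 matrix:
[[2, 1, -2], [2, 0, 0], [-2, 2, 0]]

Expansion along first row:
det = 2·det([[0,0],[2,0]]) - 1·det([[2,0],[-2,0]]) + -2·det([[2,0],[-2,2]])
    = 2·(0·0 - 0·2) - 1·(2·0 - 0·-2) + -2·(2·2 - 0·-2)
    = 2·0 - 1·0 + -2·4
    = 0 + 0 + -8 = -8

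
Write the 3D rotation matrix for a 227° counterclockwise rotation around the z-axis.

Rotation matrix for counterclockwise 227° around z-axis:
cos(227°) = -0.6820, sin(227°) = -0.7314
Result: [[-0.6820, 0.7314, 0], [-0.7314, -0.6820, 0], [0, 0, 1]]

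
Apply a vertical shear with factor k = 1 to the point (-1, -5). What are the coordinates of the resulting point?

Shear matrix for vertical shear with factor k = 1:
[[1, 0], [1, 1]]
Result: (-1, -5) → (-1, -6)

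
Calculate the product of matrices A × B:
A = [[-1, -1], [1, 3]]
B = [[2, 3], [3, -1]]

Matrix multiplication:
C[0][0] = -1×2 + -1×3 = -5
C[0][1] = -1×3 + -1×-1 = -2
C[1][0] = 1×2 + 3×3 = 11
C[1][1] = 1×3 + 3×-1 = 0
Result: [[-5, -2], [11, 0]]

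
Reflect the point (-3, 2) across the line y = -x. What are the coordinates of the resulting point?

Reflection across line y = -x: (-3, 2) → (-2, 3)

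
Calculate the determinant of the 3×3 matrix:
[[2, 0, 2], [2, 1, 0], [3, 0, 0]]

Expansion along first row:
det = 2·det([[1,0],[0,0]]) - 0·det([[2,0],[3,0]]) + 2·det([[2,1],[3,0]])
    = 2·(1·0 - 0·0) - 0·(2·0 - 0·3) + 2·(2·0 - 1·3)
    = 2·0 - 0·0 + 2·-3
    = 0 + 0 + -6 = -6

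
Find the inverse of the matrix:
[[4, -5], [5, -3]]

For [[a,b],[c,d]], inverse = (1/det)·[[d,-b],[-c,a]]
det = (4)(-3) - (-5)(5) = -12 - -25 = 13
Inverse = (1/13)·[[-3, 5], [-5, 4]]
= [[-3/13, 5/13], [-5/13, 4/13]]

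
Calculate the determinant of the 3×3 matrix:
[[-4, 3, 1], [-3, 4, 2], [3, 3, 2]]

Expansion along first row:
det = -4·det([[4,2],[3,2]]) - 3·det([[-3,2],[3,2]]) + 1·det([[-3,4],[3,3]])
    = -4·(4·2 - 2·3) - 3·(-3·2 - 2·3) + 1·(-3·3 - 4·3)
    = -4·2 - 3·-12 + 1·-21
    = -8 + 36 + -21 = 7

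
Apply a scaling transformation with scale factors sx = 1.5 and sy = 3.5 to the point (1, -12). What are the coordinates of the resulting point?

Scaling matrix:
[[1.50, 0], [0, 3.50]]
Result: (1 × 1.5, -12 × 3.5) = (1.5, -42)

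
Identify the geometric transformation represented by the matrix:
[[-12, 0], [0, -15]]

This matrix represents: non-uniform scaling by sx = -12, sy = -15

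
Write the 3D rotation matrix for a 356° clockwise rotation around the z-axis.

Rotation matrix for clockwise 356° around z-axis:
A clockwise rotation by 356° is a counterclockwise rotation by -356°.
cos(-356°) = 0.9976, sin(-356°) = 0.0698
Result: [[0.9976, -0.0698, 0], [0.0698, 0.9976, 0], [0, 0, 1]]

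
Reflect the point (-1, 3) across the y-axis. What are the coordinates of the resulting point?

Reflection across y-axis: (-1, 3) → (1, 3)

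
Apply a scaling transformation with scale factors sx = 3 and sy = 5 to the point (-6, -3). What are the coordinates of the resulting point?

Scaling matrix:
[[3, 0], [0, 5]]
Result: (-6 × 3, -3 × 5) = (-18, -15)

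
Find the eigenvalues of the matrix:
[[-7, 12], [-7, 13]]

Characteristic equation: det(A - λI) = 0
λ² - (trace)λ + (det) = 0
trace = -7 + 13 = 6, det = (-7)(13) - (12)(-7) = -7
λ² - (6)λ + (-7) = 0
λ = (6 ± √((6)² - 4·(-7))) / 2 = (6 ± √64) / 2
Solving: λ = -1, 7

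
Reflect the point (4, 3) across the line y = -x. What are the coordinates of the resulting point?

Reflection across line y = -x: (4, 3) → (-3, -4)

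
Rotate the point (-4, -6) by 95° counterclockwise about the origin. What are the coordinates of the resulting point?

Rotation matrix for 95°: [[cos 95°, -sin 95°], [sin 95°, cos 95°]] ≈ [[-0.087156, -0.996195], [0.996195, -0.087156]]
[[-0.087156, -0.996195], [0.996195, -0.087156]] × [-4, -6]ᵀ ≈ [6.3258, -3.4618]ᵀ
Result: (6.3258, -3.4618)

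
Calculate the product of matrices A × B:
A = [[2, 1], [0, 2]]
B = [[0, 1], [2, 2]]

Matrix multiplication:
C[0][0] = 2×0 + 1×2 = 2
C[0][1] = 2×1 + 1×2 = 4
C[1][0] = 0×0 + 2×2 = 4
C[1][1] = 0×1 + 2×2 = 4
Result: [[2, 4], [4, 4]]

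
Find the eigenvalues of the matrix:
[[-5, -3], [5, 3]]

Characteristic equation: det(A - λI) = 0
λ² - (trace)λ + (det) = 0
trace = -5 + 3 = -2, det = (-5)(3) - (-3)(5) = 0
λ² - (-2)λ + (0) = 0
λ = (-2 ± √((-2)² - 4·(0))) / 2 = (-2 ± √4) / 2
Solving: λ = -2, 0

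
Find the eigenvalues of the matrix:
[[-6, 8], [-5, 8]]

Characteristic equation: det(A - λI) = 0
λ² - (trace)λ + (det) = 0
trace = -6 + 8 = 2, det = (-6)(8) - (8)(-5) = -8
λ² - (2)λ + (-8) = 0
λ = (2 ± √((2)² - 4·(-8))) / 2 = (2 ± √36) / 2
Solving: λ = -2, 4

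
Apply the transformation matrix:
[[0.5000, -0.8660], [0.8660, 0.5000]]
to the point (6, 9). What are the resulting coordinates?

Matrix multiplication:
[[0.5000, -0.8660], [0.8660, 0.5000]] × [6, 9]ᵀ
= [(0.5000)(6) + (-0.8660)(9), (0.8660)(6) + (0.5000)(9)]ᵀ
= [-4.7940, 9.6960]ᵀ
Result: (-4.7940, 9.6960)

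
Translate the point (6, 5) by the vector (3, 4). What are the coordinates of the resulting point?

Translation by (3, 4) (homogeneous matrix [[1, 0, 3], [0, 1, 4], [0, 0, 1]]):
x' = 6 + 3 = 9
y' = 5 + 4 = 9
Result: (9, 9)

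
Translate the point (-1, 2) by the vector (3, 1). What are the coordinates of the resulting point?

Translation by (3, 1) (homogeneous matrix [[1, 0, 3], [0, 1, 1], [0, 0, 1]]):
x' = -1 + 3 = 2
y' = 2 + 1 = 3
Result: (2, 3)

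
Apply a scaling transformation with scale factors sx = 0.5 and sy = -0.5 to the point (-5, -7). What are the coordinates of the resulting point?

Scaling matrix:
[[0.50, 0], [0, -0.50]]
Result: (-5 × 0.5, -7 × -0.5) = (-2.5, 3.5)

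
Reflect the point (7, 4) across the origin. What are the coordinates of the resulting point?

Reflection across origin: (7, 4) → (-7, -4)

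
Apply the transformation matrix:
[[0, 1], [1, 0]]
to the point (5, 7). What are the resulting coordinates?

Matrix multiplication:
[[0, 1], [1, 0]] × [5, 7]ᵀ
= [(0)(5) + (1)(7), (1)(5) + (0)(7)]ᵀ
= [7, 5]ᵀ
Result: (7, 5)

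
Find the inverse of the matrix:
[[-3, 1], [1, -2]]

For [[a,b],[c,d]], inverse = (1/det)·[[d,-b],[-c,a]]
det = (-3)(-2) - (1)(1) = 6 - 1 = 5
Inverse = (1/5)·[[-2, -1], [-1, -3]]
= [[-2/5, -1/5], [-1/5, -3/5]]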